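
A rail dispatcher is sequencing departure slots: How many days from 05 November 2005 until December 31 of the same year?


Start: November 05, 2005
End: December 31, 2005
Days left in November: 25
December: 31
Sum of remaining months: 31
Total: 25 + 31 = 56

56


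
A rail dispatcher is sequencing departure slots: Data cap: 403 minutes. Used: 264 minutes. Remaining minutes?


Total budget: 403 minutes
Time used: 264 minutes
Remaining: 403 - 264 = 139 minutes
Percent used: 65.5%
Percent remaining: 34.5%

139


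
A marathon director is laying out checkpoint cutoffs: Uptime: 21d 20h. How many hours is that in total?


Days: 21
Extra hours: 20
Hours per day: 24
Days to hours: 21 x 24 = 504
Total: 504 + 20 = 524

524


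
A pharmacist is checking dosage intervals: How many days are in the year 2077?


Year: 2077
Check leap year rules:
Divisible by 4? No
2077 is not a leap year
Days: 365

365


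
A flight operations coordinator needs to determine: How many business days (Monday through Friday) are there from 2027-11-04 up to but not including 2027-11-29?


Start: 2027-11-04 (Thursday)
End (exclusive): 2027-11-29 (Monday)
Total calendar days: 25
Full weeks: 25 // 7 = 3 -> 15 weekdays
Remaining 4 days starting on Thursday:
  Thu(w), Fri(w), Sat(-), Sun(-) -> 2 weekdays
Total business days: 15 + 2 = 17

17


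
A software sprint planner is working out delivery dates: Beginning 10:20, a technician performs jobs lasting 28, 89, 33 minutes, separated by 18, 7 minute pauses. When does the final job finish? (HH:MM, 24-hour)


Start: 10:20 = 620 min from midnight
  after task 1 (28 min): 10:48
  after break (18 min): 11:06
  after task 2 (89 min): 12:35
  after break (7 min): 12:42
  after task 3 (33 min): 13:15
Total elapsed: 175 minutes
End time: 13:15

13:15


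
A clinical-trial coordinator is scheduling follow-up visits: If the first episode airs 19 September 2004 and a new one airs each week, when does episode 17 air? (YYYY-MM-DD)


First occurrence: 2004-09-19 (occurrence 1)
Each occurrence is 7 days after the previous.
Occurrence 17 is 16 weeks after the first.
16 weeks = 112 days
2004-09-19 + 112 days = 2005-01-09

2005-01-09


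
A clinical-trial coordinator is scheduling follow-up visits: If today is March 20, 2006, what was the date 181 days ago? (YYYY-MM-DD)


Start: 2006-03-20
Subtracting 181 days
Days already passed in March: 20
After going back through March: 161 more days to subtract
February 2006: 28 days, 133 remaining
January 2006: 31 days, 102 remaining
December 2005: 31 days, 71 remaining
November 2005: 30 days, 41 remaining
Result: 2005-09-20

2005-09-20


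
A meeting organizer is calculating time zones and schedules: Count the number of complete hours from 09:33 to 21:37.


Start: 09:33
End: 21:37
Hour difference: 21 - 9 = 12 hours
Minute difference: 37 - 33 = 4 minutes
Total minutes: 724
Complete hours: 724 / 60 = 12 (remainder 4)

12


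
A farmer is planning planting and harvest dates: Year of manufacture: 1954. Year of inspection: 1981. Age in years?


Birth year: 1954
Current year: 1981
Age = current year - birth year
Age = 1981 - 1954 = 27

27


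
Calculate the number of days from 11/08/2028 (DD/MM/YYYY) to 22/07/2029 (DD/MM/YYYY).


Start date: 2028-08-11
End date: 2029-07-22
Aug 2028: +21 days
Sep 2028: +30 days
Oct 2028: +31 days
... (9 more months)
Total: 345 days

345


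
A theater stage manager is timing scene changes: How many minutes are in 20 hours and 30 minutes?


Hours: 20
Minutes: 30
Convert hours to minutes: 20 x 60 = 1200
Add remaining minutes: 1200 + 30 = 1230

1230


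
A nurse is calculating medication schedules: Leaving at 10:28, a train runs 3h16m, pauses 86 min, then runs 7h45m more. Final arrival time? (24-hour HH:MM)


Depart: 10:28
Leg 1: +196 min -> 13:44
Layover: +86 min -> 15:10
Leg 2: +465 min -> 22:55
Total travel: 747 minutes = 12h 27m
Arrival: 22:55

22:55


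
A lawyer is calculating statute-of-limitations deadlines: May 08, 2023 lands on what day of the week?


Date: 2023-05-08
January 1, 2023 is a Sunday
Day of year: 128
Offset from Jan 1: 127 days
127 mod 7 = 1
Result: Monday

Monday


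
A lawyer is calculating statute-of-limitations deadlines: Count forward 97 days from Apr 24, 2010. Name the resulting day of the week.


Start: 2010-04-24 (Saturday)
Step 1 - find target date: add 97 days
  2010-04-24 + 97 days = 2010-07-30
Step 2 - day of week:
  97 mod 7 = 6
  Saturday + 6 days -> Friday
Result: Friday (2010-07-30)

Friday


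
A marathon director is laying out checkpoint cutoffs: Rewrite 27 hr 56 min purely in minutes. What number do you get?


Hours: 27
Extra minutes: 56
Minutes per hour: 60
Hours to minutes: 27 x 60 = 1620
Total: 1620 + 56 = 1676

1676


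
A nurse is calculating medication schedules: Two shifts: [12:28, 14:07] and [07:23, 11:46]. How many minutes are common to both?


Interval A: [748, 847] minutes from midnight
Interval B: [443, 706] minutes from midnight
Overlap start = max(748, 443) = 748
Overlap end = min(847, 706) = 706
End <= start, so the intervals do not overlap: 0 minutes

0


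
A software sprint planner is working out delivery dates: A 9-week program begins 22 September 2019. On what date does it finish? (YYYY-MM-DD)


Start: 2019-09-22
Weeks to add: 9
Convert to days: 9 x 7 = 63 days
Add 63 days to 2019-09-22
Result: 2019-11-24

2019-11-24


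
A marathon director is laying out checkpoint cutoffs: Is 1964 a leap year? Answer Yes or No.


Year: 1964
Divisible by 4? 1964 / 4 = 491.0 -> Yes
Divisible by 100? 1964 / 100 = 19.64 -> No
Divisible by 4 but not 100, so it IS a leap year

Yes


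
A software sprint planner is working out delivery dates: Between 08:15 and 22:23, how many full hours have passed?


Start: 08:15
End: 22:23
Hour difference: 22 - 8 = 14 hours
Minute difference: 23 - 15 = 8 minutes
Total minutes: 848
Complete hours: 848 / 60 = 14 (remainder 8)

14


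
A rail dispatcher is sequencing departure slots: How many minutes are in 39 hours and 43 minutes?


Hours: 39
Minutes: 43
Convert hours to minutes: 39 x 60 = 2340
Add remaining minutes: 2340 + 43 = 2383

2383


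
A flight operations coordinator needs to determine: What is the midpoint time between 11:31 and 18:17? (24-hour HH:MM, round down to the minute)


Start time: 11:31 = 691 minutes from midnight
End time: 18:17 = 1097 minutes from midnight
Sum: 691 + 1097 = 1788
Midpoint: 1788 / 2 = 894 minutes
Convert: 894 / 60 = 14 hours, 54 minutes
Result: 14:54

14:54


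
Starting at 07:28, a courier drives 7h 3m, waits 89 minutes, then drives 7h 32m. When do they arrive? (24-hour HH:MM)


Depart: 07:28
Leg 1: +423 min -> 14:31
Layover: +89 min -> 16:00
Leg 2: +452 min -> 23:32
Total travel: 964 minutes = 16h 4m
Arrival: 23:32

23:32


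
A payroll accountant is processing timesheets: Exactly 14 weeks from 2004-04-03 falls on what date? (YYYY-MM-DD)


Start: 2004-04-03
Weeks to add: 14
Convert to days: 14 x 7 = 98 days
Add 98 days to 2004-04-03
Result: 2004-07-10

2004-07-10


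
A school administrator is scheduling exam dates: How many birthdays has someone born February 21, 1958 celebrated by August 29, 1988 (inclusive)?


Birth: 1958-02-21
Reference: 1988-08-29
Year difference: 1988 - 1958 = 30
Has birthday (02-21) occurred by 08-29? Yes
Age in full years: 30

30


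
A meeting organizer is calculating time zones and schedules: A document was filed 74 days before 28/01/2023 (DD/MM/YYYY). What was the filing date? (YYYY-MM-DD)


Start: 2023-01-28
Subtracting 74 days
Days already passed in January: 28
After going back through January: 46 more days to subtract
December 2022: 31 days, 15 remaining
November 2022 has 30 days, need 15
Result: 2022-11-15

2022-11-15


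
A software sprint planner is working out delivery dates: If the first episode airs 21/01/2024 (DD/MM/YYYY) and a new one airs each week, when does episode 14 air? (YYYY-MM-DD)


First occurrence: 2024-01-21 (occurrence 1)
Each occurrence is 7 days after the previous.
Occurrence 14 is 13 weeks after the first.
13 weeks = 91 days
2024-01-21 + 91 days = 2024-04-21

2024-04-21


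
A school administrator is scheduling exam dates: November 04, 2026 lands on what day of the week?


Date: 2026-11-04
January 1, 2026 is a Thursday
Day of year: 308
Offset from Jan 1: 307 days
307 mod 7 = 6
Result: Wednesday

Wednesday


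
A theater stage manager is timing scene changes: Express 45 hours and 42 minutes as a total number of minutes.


Hours: 45
Extra minutes: 42
Minutes per hour: 60
Hours to minutes: 45 x 60 = 2700
Total: 2700 + 42 = 2742

2742


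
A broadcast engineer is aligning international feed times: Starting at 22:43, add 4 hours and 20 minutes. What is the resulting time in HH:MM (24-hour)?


Start time: 22:43
Adding: 4 hours 20 minutes
Minutes: 43 + 20 = 63
Minute overflow: 63 >= 60, so carry 1 hour, minutes = 3
Hours: 22 + 4 + 1 = 27
Hour wraparound: 27 mod 24 = 3
Result: 03:03

03:03


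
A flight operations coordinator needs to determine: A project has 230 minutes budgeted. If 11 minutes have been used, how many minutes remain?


Total budget: 230 minutes
Time used: 11 minutes
Remaining: 230 - 11 = 219 minutes
Percent used: 4.8%
Percent remaining: 95.2%

219


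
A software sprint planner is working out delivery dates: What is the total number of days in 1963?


Year: 1963
Check leap year rules:
Divisible by 4? No
1963 is not a leap year
Days: 365

365


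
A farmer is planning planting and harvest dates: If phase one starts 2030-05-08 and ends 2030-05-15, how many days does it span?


Start date: 2030-05-08
End date: 2030-05-15
May 2030: +7 days
Total: 7 days

7


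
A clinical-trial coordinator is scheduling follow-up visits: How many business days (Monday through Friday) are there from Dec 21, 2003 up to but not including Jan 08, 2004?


Start: 2003-12-21 (Sunday)
End (exclusive): 2004-01-08 (Thursday)
Total calendar days: 18
Full weeks: 18 // 7 = 2 -> 10 weekdays
Remaining 4 days starting on Sunday:
  Sun(-), Mon(w), Tue(w), Wed(w) -> 3 weekdays
Total business days: 10 + 3 = 13

13


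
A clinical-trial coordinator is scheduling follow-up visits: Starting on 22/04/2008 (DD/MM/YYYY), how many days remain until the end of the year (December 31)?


Start: April 22, 2008
End: December 31, 2008
Days left in April: 8
May: 31
June: 30
July: 31
August: 31
... plus remaining months
Sum of remaining months: 245
Total: 8 + 245 = 253

253


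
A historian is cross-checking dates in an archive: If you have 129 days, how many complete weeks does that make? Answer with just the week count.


Total days: 129
Days per week: 7
Division: 129 / 7 = 18 remainder 3
Complete weeks: 18
Remaining days: 3

18


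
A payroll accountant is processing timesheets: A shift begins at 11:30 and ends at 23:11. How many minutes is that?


Start time: 11:30 = 690 minutes from midnight
End time: 23:11 = 1391 minutes from midnight
Difference: 1391 - 690 = 701 minutes
That is 11 hours and 41 minutes

701


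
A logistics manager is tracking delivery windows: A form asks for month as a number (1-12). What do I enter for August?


Calendar month order:
7. July
8. August <--
9. September
August is month number 8

8


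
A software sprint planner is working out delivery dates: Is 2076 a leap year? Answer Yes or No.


Year: 2076
Divisible by 4? 2076 / 4 = 519.0 -> Yes
Divisible by 100? 2076 / 100 = 20.76 -> No
Divisible by 4 but not 100, so it IS a leap year

Yes


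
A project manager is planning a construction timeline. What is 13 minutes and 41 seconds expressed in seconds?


Minutes: 13
Extra seconds: 41
Seconds per minute: 60
Minutes to seconds: 13 x 60 = 780
Total: 780 + 41 = 821

821


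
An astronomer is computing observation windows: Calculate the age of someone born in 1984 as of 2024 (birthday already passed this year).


Birth year: 1984
Current year: 2024
Age = current year - birth year
Age = 2024 - 1984 = 40

40


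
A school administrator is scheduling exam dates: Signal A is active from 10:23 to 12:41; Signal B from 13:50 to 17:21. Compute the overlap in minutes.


Interval A: [623, 761] minutes from midnight
Interval B: [830, 1041] minutes from midnight
Overlap start = max(623, 830) = 830
Overlap end = min(761, 1041) = 761
End <= start, so the intervals do not overlap: 0 minutes

0


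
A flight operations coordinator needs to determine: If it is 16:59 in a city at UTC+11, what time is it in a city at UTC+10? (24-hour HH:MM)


Local time: 16:59 at UTC+11 (offset 11h)
Target zone: UTC+10 (offset 10h)
Difference: 10 - (11) = -1 hours
Calculation: 16 + (-1) = 15
Result: 15:59

15:59


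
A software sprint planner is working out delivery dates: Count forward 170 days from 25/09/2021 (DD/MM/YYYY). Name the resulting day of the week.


Start: 2021-09-25 (Saturday)
Step 1 - find target date: add 170 days
  2021-09-25 + 170 days = 2022-03-14
Step 2 - day of week:
  170 mod 7 = 2
  Saturday + 2 days -> Monday
Result: Monday (2022-03-14)

Monday


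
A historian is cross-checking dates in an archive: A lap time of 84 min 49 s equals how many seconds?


Minutes: 84
Seconds: 49
Convert minutes to seconds: 84 x 60 = 5040
Add remaining seconds: 5040 + 49 = 5089

5089


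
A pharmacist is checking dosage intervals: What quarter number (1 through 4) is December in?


Month: December (month 12)
Q1: January-March (months 1-3)
Q2: April-June (months 4-6)
Q3: July-September (months 7-9)
Q4: October-December (months 10-12)
Month 12 falls in Q4

4


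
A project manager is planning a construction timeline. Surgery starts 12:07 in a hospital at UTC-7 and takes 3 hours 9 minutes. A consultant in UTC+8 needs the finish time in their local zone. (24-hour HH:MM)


Start: 12:07 in UTC-7
Step 1 - add duration:
  minutes: 7 + 9 = 16
  hours: 12 + 3 + 0 = 15
  end in UTC-7: 15:16
Step 2 - convert UTC-7 -> UTC+8:
  offset difference: 8 - (-7) = 15 hours
  15 + (15) = 30 -> mod 24 = 6
Result: 06:16 in UTC+8

06:16


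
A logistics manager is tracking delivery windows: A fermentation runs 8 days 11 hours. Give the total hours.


Days: 8
Extra hours: 11
Hours per day: 24
Days to hours: 8 x 24 = 192
Total: 192 + 11 = 203

203


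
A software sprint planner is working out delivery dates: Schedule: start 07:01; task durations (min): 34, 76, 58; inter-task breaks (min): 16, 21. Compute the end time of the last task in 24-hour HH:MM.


Start: 07:01 = 421 min from midnight
  after task 1 (34 min): 07:35
  after break (16 min): 07:51
  after task 2 (76 min): 09:07
  after break (21 min): 09:28
  after task 3 (58 min): 10:26
Total elapsed: 205 minutes
End time: 10:26

10:26


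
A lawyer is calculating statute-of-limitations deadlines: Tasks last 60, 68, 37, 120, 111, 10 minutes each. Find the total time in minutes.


Durations: 60, 68, 37, 120, 111, 10
Running sum: 60
+ 68 = 128
+ 37 = 165
+ 120 = 285
+ 111 = 396
+ 10 = 406
Total duration: 406 minutes
That is 6 hours and 46 minutes

406


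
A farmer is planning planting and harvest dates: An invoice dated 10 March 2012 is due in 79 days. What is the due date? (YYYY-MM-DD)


Start: 2012-03-10
Adding 79 days
Days remaining in March: 21
After March: 58 days still to add
April 2012: 30 days, 28 remaining
May 2012 has 31 days, need 28
Result: 2012-05-28

2012-05-28


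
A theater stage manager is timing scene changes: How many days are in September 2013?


Month: September
Year: 2013
September is a 30-day month
Total: 30 days

30


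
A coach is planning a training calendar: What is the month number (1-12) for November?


Calendar month order:
10. October
11. November <--
12. December
November is month number 11

11


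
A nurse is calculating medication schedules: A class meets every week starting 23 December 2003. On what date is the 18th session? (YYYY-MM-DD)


First occurrence: 2003-12-23 (occurrence 1)
Each occurrence is 7 days after the previous.
Occurrence 18 is 17 weeks after the first.
17 weeks = 119 days
2003-12-23 + 119 days = 2004-04-20

2004-04-20


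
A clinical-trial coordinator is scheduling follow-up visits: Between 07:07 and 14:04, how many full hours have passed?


Start: 07:07
End: 14:04
Hour difference: 14 - 7 = 7 hours
Minute difference: 4 - 7 = -3 minutes
Total minutes: 417
Complete hours: 417 / 60 = 6 (remainder 57)

6


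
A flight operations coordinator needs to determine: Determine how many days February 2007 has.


Month: February
Year: 2007
2007 is not a leap year
February has 28 days
Total: 28 days

28


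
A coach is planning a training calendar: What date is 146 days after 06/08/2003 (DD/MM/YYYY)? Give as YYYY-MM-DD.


Start: 2003-08-06
Adding 146 days
Days remaining in August: 25
After August: 121 days still to add
September 2003: 30 days, 91 remaining
October 2003: 31 days, 60 remaining
November 2003: 30 days, 30 remaining
December 2003 has 31 days, need 30
Result: 2003-12-30

2003-12-30


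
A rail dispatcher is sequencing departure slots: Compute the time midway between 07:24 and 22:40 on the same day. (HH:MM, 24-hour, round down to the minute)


Start time: 07:24 = 444 minutes from midnight
End time: 22:40 = 1360 minutes from midnight
Sum: 444 + 1360 = 1804
Midpoint: 1804 / 2 = 902 minutes
Convert: 902 / 60 = 15 hours, 2 minutes
Result: 15:02

15:02


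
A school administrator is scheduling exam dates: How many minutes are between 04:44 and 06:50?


Start time: 04:44 = 284 minutes from midnight
End time: 06:50 = 410 minutes from midnight
Difference: 410 - 284 = 126 minutes
That is 2 hours and 6 minutes

126


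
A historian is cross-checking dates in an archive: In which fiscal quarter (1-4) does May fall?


Month: May (month 5)
Q1: January-March (months 1-3)
Q2: April-June (months 4-6)
Q3: July-September (months 7-9)
Q4: October-December (months 10-12)
Month 5 falls in Q2

2


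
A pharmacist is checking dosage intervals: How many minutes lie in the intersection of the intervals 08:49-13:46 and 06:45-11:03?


Interval A: [529, 826] minutes from midnight
Interval B: [405, 663] minutes from midnight
Overlap start = max(529, 405) = 529
Overlap end = min(826, 663) = 663
Overlap = 663 - 529 = 134 minutes

134


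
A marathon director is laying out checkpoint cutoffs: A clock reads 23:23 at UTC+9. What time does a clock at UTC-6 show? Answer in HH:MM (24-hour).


Local time: 23:23 at UTC+9 (offset 9h)
Target zone: UTC-6 (offset -6h)
Difference: -6 - (9) = -15 hours
Calculation: 23 + (-15) = 8
Result: 08:23

08:23


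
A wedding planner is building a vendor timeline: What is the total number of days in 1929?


Year: 1929
Check leap year rules:
Divisible by 4? No
1929 is not a leap year
Days: 365

365


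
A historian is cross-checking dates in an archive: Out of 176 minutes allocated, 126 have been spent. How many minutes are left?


Total budget: 176 minutes
Time used: 126 minutes
Remaining: 176 - 126 = 50 minutes
Percent used: 71.6%
Percent remaining: 28.4%

50


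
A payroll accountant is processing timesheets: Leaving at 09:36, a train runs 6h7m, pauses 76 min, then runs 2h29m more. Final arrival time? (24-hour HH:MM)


Depart: 09:36
Leg 1: +367 min -> 15:43
Layover: +76 min -> 16:59
Leg 2: +149 min -> 19:28
Total travel: 592 minutes = 9h 52m
Arrival: 19:28

19:28


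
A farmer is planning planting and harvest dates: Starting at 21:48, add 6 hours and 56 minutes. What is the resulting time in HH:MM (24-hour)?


Start time: 21:48
Adding: 6 hours 56 minutes
Minutes: 48 + 56 = 104
Minute overflow: 104 >= 60, so carry 1 hour, minutes = 44
Hours: 21 + 6 + 1 = 28
Hour wraparound: 28 mod 24 = 4
Result: 04:44

04:44


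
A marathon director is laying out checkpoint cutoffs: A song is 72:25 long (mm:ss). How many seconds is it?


Minutes: 72
Extra seconds: 25
Seconds per minute: 60
Minutes to seconds: 72 x 60 = 4320
Total: 4320 + 25 = 4345

4345


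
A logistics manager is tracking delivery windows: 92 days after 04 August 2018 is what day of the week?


Start: 2018-08-04 (Saturday)
Step 1 - find target date: add 92 days
  2018-08-04 + 92 days = 2018-11-04
Step 2 - day of week:
  92 mod 7 = 1
  Saturday + 1 days -> Sunday
Result: Sunday (2018-11-04)

Sunday


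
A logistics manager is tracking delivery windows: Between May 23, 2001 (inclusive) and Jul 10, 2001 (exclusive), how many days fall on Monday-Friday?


Start: 2001-05-23 (Wednesday)
End (exclusive): 2001-07-10 (Tuesday)
Total calendar days: 48
Full weeks: 48 // 7 = 6 -> 30 weekdays
Remaining 6 days starting on Wednesday:
  Wed(w), Thu(w), Fri(w), Sat(-), Sun(-), Mon(w) -> 4 weekdays
Total business days: 30 + 4 = 34

34


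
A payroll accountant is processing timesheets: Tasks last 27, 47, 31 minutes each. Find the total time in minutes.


Durations: 27, 47, 31
Running sum: 27
+ 47 = 74
+ 31 = 105
Total duration: 105 minutes
That is 1 hours and 45 minutes

105


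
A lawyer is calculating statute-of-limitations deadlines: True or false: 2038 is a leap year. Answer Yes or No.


Year: 2038
Divisible by 4? 2038 / 4 = 509.5 -> No
Not divisible by 4, so NOT a leap year

No


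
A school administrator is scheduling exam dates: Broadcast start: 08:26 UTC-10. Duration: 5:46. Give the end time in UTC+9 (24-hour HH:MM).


Start: 08:26 in UTC-10
Step 1 - add duration:
  minutes: 26 + 46 = 72 (carry 1h)
  hours: 8 + 5 + 1 = 14
  end in UTC-10: 14:12
Step 2 - convert UTC-10 -> UTC+9:
  offset difference: 9 - (-10) = 19 hours
  14 + (19) = 33 -> mod 24 = 9
Result: 09:12 in UTC+9

09:12


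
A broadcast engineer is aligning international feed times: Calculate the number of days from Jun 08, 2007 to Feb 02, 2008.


Start date: 2007-06-08
End date: 2008-02-02
Jun 2007: +23 days
Jul 2007: +31 days
Aug 2007: +31 days
... (6 more months)
Total: 239 days

239


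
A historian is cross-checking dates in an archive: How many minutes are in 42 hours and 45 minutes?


Hours: 42
Extra minutes: 45
Minutes per hour: 60
Hours to minutes: 42 x 60 = 2520
Total: 2520 + 45 = 2565

2565


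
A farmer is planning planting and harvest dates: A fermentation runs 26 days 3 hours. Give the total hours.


Days: 26
Extra hours: 3
Hours per day: 24
Days to hours: 26 x 24 = 624
Total: 624 + 3 = 627

627


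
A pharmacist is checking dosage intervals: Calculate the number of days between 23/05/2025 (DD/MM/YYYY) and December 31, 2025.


Start: May 23, 2025
End: December 31, 2025
Days left in May: 8
June: 30
July: 31
August: 31
September: 30
... plus remaining months
Sum of remaining months: 214
Total: 8 + 214 = 222

222


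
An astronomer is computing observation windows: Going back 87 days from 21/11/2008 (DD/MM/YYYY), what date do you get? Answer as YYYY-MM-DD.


Start: 2008-11-21
Subtracting 87 days
Days already passed in November: 21
After going back through November: 66 more days to subtract
October 2008: 31 days, 35 remaining
September 2008: 30 days, 5 remaining
August 2008 has 31 days, need 5
Result: 2008-08-26

2008-08-26


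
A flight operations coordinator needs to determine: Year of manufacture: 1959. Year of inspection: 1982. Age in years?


Birth year: 1959
Current year: 1982
Age = current year - birth year
Age = 1982 - 1959 = 23

23


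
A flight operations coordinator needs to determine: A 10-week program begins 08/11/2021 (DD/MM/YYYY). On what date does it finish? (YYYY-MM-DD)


Start: 2021-11-08
Weeks to add: 10
Convert to days: 10 x 7 = 70 days
Add 70 days to 2021-11-08
Result: 2022-01-17

2022-01-17


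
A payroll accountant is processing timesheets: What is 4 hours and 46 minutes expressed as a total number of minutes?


Hours: 4
Minutes: 46
Convert hours to minutes: 4 x 60 = 240
Add remaining minutes: 240 + 46 = 286

286


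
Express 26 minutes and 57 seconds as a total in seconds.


Minutes: 26
Seconds: 57
Convert minutes to seconds: 26 x 60 = 1560
Add remaining seconds: 1560 + 57 = 1617

1617


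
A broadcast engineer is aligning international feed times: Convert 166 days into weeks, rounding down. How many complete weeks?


Total days: 166
Days per week: 7
Division: 166 / 7 = 23 remainder 5
Complete weeks: 23
Remaining days: 5

23


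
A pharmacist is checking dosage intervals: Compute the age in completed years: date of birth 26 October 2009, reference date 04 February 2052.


Birth: 2009-10-26
Reference: 2052-02-04
Year difference: 2052 - 2009 = 43
Has birthday (10-26) occurred by 02-04? No
Birthday not yet reached this year -> subtract 1
Age in full years: 42

42


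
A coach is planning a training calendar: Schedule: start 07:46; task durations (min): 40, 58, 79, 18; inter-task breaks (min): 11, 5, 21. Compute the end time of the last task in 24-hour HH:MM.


Start: 07:46 = 466 min from midnight
  after task 1 (40 min): 08:26
  after break (11 min): 08:37
  after task 2 (58 min): 09:35
  after break (5 min): 09:40
  after task 3 (79 min): 10:59
  after break (21 min): 11:20
  after task 4 (18 min): 11:38
Total elapsed: 232 minutes
End time: 11:38

11:38


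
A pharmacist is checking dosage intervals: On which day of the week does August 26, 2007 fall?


Date: 2007-08-26
January 1, 2007 is a Monday
Day of year: 238
Offset from Jan 1: 237 days
237 mod 7 = 6
Result: Sunday

Sunday


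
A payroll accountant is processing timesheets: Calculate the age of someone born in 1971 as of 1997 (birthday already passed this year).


Birth year: 1971
Current year: 1997
Age = current year - birth year
Age = 1997 - 1971 = 26

26


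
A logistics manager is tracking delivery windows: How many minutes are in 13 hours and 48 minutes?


Hours: 13
Extra minutes: 48
Minutes per hour: 60
Hours to minutes: 13 x 60 = 780
Total: 780 + 48 = 828

828


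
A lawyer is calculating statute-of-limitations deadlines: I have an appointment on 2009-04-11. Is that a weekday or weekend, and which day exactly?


Date: 2009-04-11
January 1, 2009 is a Thursday
Day of year: 101
Offset from Jan 1: 100 days
100 mod 7 = 2
Result: Saturday

Saturday


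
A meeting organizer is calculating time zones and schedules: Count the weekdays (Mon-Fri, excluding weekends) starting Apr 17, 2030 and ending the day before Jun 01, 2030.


Start: 2030-04-17 (Wednesday)
End (exclusive): 2030-06-01 (Saturday)
Total calendar days: 45
Full weeks: 45 // 7 = 6 -> 30 weekdays
Remaining 3 days starting on Wednesday:
  Wed(w), Thu(w), Fri(w) -> 3 weekdays
Total business days: 30 + 3 = 33

33


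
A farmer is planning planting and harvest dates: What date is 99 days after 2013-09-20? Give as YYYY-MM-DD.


Start: 2013-09-20
Adding 99 days
Days remaining in September: 10
After September: 89 days still to add
October 2013: 31 days, 58 remaining
November 2013: 30 days, 28 remaining
December 2013 has 31 days, need 28
Result: 2013-12-28

2013-12-28


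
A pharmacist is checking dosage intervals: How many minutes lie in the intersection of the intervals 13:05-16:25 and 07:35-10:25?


Interval A: [785, 985] minutes from midnight
Interval B: [455, 625] minutes from midnight
Overlap start = max(785, 455) = 785
Overlap end = min(985, 625) = 625
End <= start, so the intervals do not overlap: 0 minutes

0


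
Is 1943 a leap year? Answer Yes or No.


Year: 1943
Divisible by 4? 1943 / 4 = 485.75 -> No
Not divisible by 4, so NOT a leap year

No


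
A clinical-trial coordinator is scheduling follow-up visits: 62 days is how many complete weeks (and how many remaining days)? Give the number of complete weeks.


Total days: 62
Days per week: 7
Division: 62 / 7 = 8 remainder 6
Complete weeks: 8
Remaining days: 6

8


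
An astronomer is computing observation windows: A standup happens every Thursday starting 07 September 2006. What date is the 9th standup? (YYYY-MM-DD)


First occurrence: 2006-09-07 (occurrence 1)
Each occurrence is 7 days after the previous.
Occurrence 9 is 8 weeks after the first.
8 weeks = 56 days
2006-09-07 + 56 days = 2006-11-02

2006-11-02


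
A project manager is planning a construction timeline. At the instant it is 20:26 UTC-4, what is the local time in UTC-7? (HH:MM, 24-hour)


Local time: 20:26 at UTC-4 (offset -4h)
Target zone: UTC-7 (offset -7h)
Difference: -7 - (-4) = -3 hours
Calculation: 20 + (-3) = 17
Result: 17:26

17:26


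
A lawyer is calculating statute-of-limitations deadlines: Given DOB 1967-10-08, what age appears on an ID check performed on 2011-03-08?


Birth: 1967-10-08
Reference: 2011-03-08
Year difference: 2011 - 1967 = 44
Has birthday (10-08) occurred by 03-08? No
Birthday not yet reached this year -> subtract 1
Age in full years: 43

43


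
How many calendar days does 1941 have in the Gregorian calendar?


Year: 1941
Check leap year rules:
Divisible by 4? No
1941 is not a leap year
Days: 365

365


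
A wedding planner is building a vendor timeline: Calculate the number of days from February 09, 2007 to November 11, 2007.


Start date: 2007-02-09
End date: 2007-11-11
Feb 2007: +20 days
Mar 2007: +31 days
Apr 2007: +30 days
... (7 more months)
Total: 275 days

275


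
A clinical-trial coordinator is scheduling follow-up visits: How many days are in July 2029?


Month: July
Year: 2029
July is a 31-day month
Total: 31 days

31


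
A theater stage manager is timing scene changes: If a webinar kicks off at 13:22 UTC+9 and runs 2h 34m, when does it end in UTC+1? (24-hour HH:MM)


Start: 13:22 in UTC+9
Step 1 - add duration:
  minutes: 22 + 34 = 56
  hours: 13 + 2 + 0 = 15
  end in UTC+9: 15:56
Step 2 - convert UTC+9 -> UTC+1:
  offset difference: 1 - (9) = -8 hours
  15 + (-8) = 7 -> mod 24 = 7
Result: 07:56 in UTC+1

07:56


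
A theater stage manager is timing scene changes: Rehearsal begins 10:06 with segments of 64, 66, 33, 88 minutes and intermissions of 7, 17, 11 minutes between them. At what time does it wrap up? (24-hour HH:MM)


Start: 10:06 = 606 min from midnight
  after task 1 (64 min): 11:10
  after break (7 min): 11:17
  after task 2 (66 min): 12:23
  after break (17 min): 12:40
  after task 3 (33 min): 13:13
  after break (11 min): 13:24
  after task 4 (88 min): 14:52
Total elapsed: 286 minutes
End time: 14:52

14:52


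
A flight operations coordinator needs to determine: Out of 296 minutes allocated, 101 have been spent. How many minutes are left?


Total budget: 296 minutes
Time used: 101 minutes
Remaining: 296 - 101 = 195 minutes
Percent used: 34.1%
Percent remaining: 65.9%

195


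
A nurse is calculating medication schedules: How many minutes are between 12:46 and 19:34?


Start time: 12:46 = 766 minutes from midnight
End time: 19:34 = 1174 minutes from midnight
Difference: 1174 - 766 = 408 minutes
That is 6 hours and 48 minutes

408


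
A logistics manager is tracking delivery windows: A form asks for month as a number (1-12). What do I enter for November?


Calendar month order:
10. October
11. November <--
12. December
November is month number 11

11


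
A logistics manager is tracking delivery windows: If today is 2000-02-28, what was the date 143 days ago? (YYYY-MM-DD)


Start: 2000-02-28
Subtracting 143 days
Days already passed in February: 28
After going back through February: 115 more days to subtract
January 2000: 31 days, 84 remaining
December 1999: 31 days, 53 remaining
November 1999: 30 days, 23 remaining
October 1999 has 31 days, need 23
Result: 1999-10-08

1999-10-08


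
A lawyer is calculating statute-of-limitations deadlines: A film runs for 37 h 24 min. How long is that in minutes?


Hours: 37
Minutes: 24
Convert hours to minutes: 37 x 60 = 2220
Add remaining minutes: 2220 + 24 = 2244

2244


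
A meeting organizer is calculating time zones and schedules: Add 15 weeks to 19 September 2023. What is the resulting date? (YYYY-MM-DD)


Start: 2023-09-19
Weeks to add: 15
Convert to days: 15 x 7 = 105 days
Add 105 days to 2023-09-19
Result: 2024-01-02

2024-01-02


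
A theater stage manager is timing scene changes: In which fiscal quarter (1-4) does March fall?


Month: March (month 3)
Q1: January-March (months 1-3)
Q2: April-June (months 4-6)
Q3: July-September (months 7-9)
Q4: October-December (months 10-12)
Month 3 falls in Q1

1


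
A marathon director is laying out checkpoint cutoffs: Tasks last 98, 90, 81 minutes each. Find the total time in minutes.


Durations: 98, 90, 81
Running sum: 98
+ 90 = 188
+ 81 = 269
Total duration: 269 minutes
That is 4 hours and 29 minutes

269


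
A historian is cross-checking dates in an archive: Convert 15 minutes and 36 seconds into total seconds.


Minutes: 15
Seconds: 36
Convert minutes to seconds: 15 x 60 = 900
Add remaining seconds: 900 + 36 = 936

936


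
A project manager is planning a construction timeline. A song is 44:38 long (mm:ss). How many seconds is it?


Minutes: 44
Extra seconds: 38
Seconds per minute: 60
Minutes to seconds: 44 x 60 = 2640
Total: 2640 + 38 = 2678

2678


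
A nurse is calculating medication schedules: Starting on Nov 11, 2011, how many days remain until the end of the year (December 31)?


Start: November 11, 2011
End: December 31, 2011
Days left in November: 19
December: 31
Sum of remaining months: 31
Total: 19 + 31 = 50

50


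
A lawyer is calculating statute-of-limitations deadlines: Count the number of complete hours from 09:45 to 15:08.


Start: 09:45
End: 15:08
Hour difference: 15 - 9 = 6 hours
Minute difference: 8 - 45 = -37 minutes
Total minutes: 323
Complete hours: 323 / 60 = 5 (remainder 23)

5


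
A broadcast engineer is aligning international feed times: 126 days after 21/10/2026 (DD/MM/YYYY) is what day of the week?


Start: 2026-10-21 (Wednesday)
Step 1 - find target date: add 126 days
  2026-10-21 + 126 days = 2027-02-24
Step 2 - day of week:
  126 mod 7 = 0
  Wednesday + 0 days -> Wednesday
Result: Wednesday (2027-02-24)

Wednesday


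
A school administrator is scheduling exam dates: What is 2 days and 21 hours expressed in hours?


Days: 2
Extra hours: 21
Hours per day: 24
Days to hours: 2 x 24 = 48
Total: 48 + 21 = 69

69


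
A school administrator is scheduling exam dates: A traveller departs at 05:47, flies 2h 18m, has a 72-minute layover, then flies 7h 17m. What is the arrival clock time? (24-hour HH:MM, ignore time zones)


Depart: 05:47
Leg 1: +138 min -> 08:05
Layover: +72 min -> 09:17
Leg 2: +437 min -> 16:34
Total travel: 647 minutes = 10h 47m
Arrival: 16:34

16:34


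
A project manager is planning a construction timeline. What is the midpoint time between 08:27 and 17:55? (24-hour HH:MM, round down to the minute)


Start time: 08:27 = 507 minutes from midnight
End time: 17:55 = 1075 minutes from midnight
Sum: 507 + 1075 = 1582
Midpoint: 1582 / 2 = 791 minutes
Convert: 791 / 60 = 13 hours, 11 minutes
Result: 13:11

13:11


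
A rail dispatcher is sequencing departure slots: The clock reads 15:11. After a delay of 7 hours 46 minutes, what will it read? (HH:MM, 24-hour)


Start time: 15:11
Adding: 7 hours 46 minutes
Minutes: 11 + 46 = 57
Hours: 15 + 7 + 0 = 22
Result: 22:57

22:57


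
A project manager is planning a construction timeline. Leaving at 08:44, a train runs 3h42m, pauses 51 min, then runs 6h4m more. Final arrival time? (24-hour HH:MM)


Depart: 08:44
Leg 1: +222 min -> 12:26
Layover: +51 min -> 13:17
Leg 2: +364 min -> 19:21
Total travel: 637 minutes = 10h 37m
Arrival: 19:21

19:21


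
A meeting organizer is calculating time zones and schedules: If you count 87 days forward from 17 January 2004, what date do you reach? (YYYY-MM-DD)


Start: 2004-01-17
Adding 87 days
Days remaining in January: 14
After January: 73 days still to add
February 2004: 29 days, 44 remaining
March 2004: 31 days, 13 remaining
April 2004 has 30 days, need 13
Result: 2004-04-13

2004-04-13


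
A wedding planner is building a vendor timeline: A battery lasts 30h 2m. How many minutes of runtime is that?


Hours: 30
Extra minutes: 2
Minutes per hour: 60
Hours to minutes: 30 x 60 = 1800
Total: 1800 + 2 = 1802

1802


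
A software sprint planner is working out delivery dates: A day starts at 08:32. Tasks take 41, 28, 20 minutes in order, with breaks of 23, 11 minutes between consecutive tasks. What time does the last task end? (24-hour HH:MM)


Start: 08:32 = 512 min from midnight
  after task 1 (41 min): 09:13
  after break (23 min): 09:36
  after task 2 (28 min): 10:04
  after break (11 min): 10:15
  after task 3 (20 min): 10:35
Total elapsed: 123 minutes
End time: 10:35

10:35


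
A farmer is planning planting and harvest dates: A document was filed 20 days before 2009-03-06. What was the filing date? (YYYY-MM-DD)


Start: 2009-03-06
Subtracting 20 days
Days already passed in March: 6
After going back through March: 14 more days to subtract
February 2009 has 28 days, need 14
Result: 2009-02-14

2009-02-14


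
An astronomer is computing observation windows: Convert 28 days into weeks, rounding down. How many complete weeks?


Total days: 28
Days per week: 7
Division: 28 / 7 = 4 remainder 0
Complete weeks: 4
Remaining days: 0

4


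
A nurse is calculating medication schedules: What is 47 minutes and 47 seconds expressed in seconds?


Minutes: 47
Extra seconds: 47
Seconds per minute: 60
Minutes to seconds: 47 x 60 = 2820
Total: 2820 + 47 = 2867

2867


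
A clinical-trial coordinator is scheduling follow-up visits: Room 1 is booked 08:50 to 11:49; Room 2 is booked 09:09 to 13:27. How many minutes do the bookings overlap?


Interval A: [530, 709] minutes from midnight
Interval B: [549, 807] minutes from midnight
Overlap start = max(530, 549) = 549
Overlap end = min(709, 807) = 709
Overlap = 709 - 549 = 160 minutes

160


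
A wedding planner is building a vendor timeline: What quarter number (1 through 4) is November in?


Month: November (month 11)
Q1: January-March (months 1-3)
Q2: April-June (months 4-6)
Q3: July-September (months 7-9)
Q4: October-December (months 10-12)
Month 11 falls in Q4

4


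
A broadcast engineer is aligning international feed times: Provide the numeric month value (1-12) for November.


Calendar month order:
10. October
11. November <--
12. December
November is month number 11

11


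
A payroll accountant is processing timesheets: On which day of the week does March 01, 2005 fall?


Date: 2005-03-01
January 1, 2005 is a Saturday
Day of year: 60
Offset from Jan 1: 59 days
59 mod 7 = 3
Result: Tuesday

Tuesday


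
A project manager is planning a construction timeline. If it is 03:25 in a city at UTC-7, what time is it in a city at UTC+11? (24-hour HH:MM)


Local time: 03:25 at UTC-7 (offset -7h)
Target zone: UTC+11 (offset 11h)
Difference: 11 - (-7) = 18 hours
Calculation: 3 + (18) = 21
Result: 21:25

21:25


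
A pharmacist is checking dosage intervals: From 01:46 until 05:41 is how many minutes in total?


Start time: 01:46 = 106 minutes from midnight
End time: 05:41 = 341 minutes from midnight
Difference: 341 - 106 = 235 minutes
That is 3 hours and 55 minutes

235


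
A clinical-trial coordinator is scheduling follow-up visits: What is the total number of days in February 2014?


Month: February
Year: 2014
2014 is not a leap year
February has 28 days
Total: 28 days

28


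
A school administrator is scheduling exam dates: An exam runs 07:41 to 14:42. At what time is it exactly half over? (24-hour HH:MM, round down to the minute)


Start time: 07:41 = 461 minutes from midnight
End time: 14:42 = 882 minutes from midnight
Sum: 461 + 882 = 1343
Midpoint: 1343 / 2 = 671 minutes
Convert: 671 / 60 = 11 hours, 11 minutes
Result: 11:11

11:11


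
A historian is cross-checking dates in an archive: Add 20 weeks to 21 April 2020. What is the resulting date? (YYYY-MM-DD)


Start: 2020-04-21
Weeks to add: 20
Convert to days: 20 x 7 = 140 days
Add 140 days to 2020-04-21
Result: 2020-09-08

2020-09-08
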